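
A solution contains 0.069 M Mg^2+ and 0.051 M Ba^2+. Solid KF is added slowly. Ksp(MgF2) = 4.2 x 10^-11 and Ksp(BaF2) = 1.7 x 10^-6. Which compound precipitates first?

MgF2

Precipitation of each salt starts when its ion product equals its Ksp.
For MgF2: 4.2 x 10^-11 = 0.069 × [F^-]^2  ⇒  [F^-] = 2.5 × 10^-5 M.
For BaF2: 1.7 x 10^-6 = 0.051 × [F^-]^2  ⇒  [F^-] = 5.8 x 10^-3 M.
The salt with the lower threshold [F^-] precipitates first: MgF2.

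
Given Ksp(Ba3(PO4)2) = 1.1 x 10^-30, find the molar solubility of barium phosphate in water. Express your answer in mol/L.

4.0 x 10^-7 M

Ba3(PO4)2(s) <=> 3 Ba^2+ + 2 PO4^3-
Ksp = [Ba^2+]^3[PO4^3-]^2
With molar solubility s: [Ba^2+] = 3s, [PO4^3-] = 2s.
Substituting: Ksp = (3s)^3(2s)^2 = 108s^5
Solving, s = (1.1 x 10^-30/108)^(1/5) = 4.0 x 10^-7 M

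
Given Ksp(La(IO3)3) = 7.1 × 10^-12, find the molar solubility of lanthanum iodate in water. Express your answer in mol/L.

s = 7.2 × 10^-4 M

La(IO3)3(s) ⇌ La^3+(aq) + 3 IO3^-(aq)
Ksp = [La^3+][IO3^-]^3
Let s = molar solubility. Then [La^3+] = s and [IO3^-] = 3s.
Substituting: Ksp = s(3s)^3 = 27s^4
Solving, s = (7.1 × 10^-12/27)^(1/4) = 7.2 × 10^-4 M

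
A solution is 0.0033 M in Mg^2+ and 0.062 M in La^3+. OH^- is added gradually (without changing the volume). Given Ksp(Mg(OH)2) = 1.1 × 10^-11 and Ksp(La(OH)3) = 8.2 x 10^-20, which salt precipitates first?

Each salt begins to precipitate when Q = Ksp, i.e. when [OH^-] reaches its threshold.
For Mg(OH)2: 1.1 × 10^-11 = 0.0033 × [OH^-]^2  ⇒  [OH^-] = 5.8 × 10^-5 M.
For La(OH)3: 8.2 x 10^-20 = 0.062 × [OH^-]^3  ⇒  [OH^-] = 1.1 × 10^-6 M.
The salt with the lower threshold [OH^-] precipitates first: La(OH)3.

La(OH)3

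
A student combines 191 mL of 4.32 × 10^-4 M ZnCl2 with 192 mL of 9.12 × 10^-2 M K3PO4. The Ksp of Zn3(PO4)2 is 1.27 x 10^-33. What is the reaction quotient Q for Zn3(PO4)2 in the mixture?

Q ≈ 2.09 × 10^-14

Total volume = 191 + 192 = 383 mL.
[Zn^2+] = 4.32 × 10^-4 × (191/383) = 2.154 x 10^-4 M
[PO4^3-] = 9.12 × 10^-2 × (192/383) = 4.572 × 10^-2 M
Zn3(PO4)2(s) <=> 3 Zn^2+ + 2 PO4^3-, so Q = [Zn^2+]^3[PO4^3-]^2
Q = (2.154 x 10^-4)^3(4.572 × 10^-2)^2 = 2.09 × 10^-14
Q > Ksp, so Zn3(PO4)2 will precipitate.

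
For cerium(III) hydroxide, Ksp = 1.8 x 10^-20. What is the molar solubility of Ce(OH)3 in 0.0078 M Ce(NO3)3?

s = 4.4 × 10^-7 M

Ce(OH)3(s) <=> Ce^3+(aq) + 3 OH^-(aq)
Ksp = [Ce^3+][OH^-]^3
Let s be the molar solubility in this solution. [Ce^3+] = 0.0078 + s ≈ 0.0078, [OH^-] = 3s (common-ion effect: Ce^3+ is already 0.0078 M).
Ksp ≈ 0.0078 × (3s)^3
s = 4.4 × 10^-7 M
Check: s = 4.4 × 10^-7 ≪ 0.0078, so the approximation is valid.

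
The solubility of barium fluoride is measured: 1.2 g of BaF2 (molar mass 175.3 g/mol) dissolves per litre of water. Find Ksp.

1.3 × 10^-6

Molar solubility s = (1.2 g/L) / (175.3 g/mol) = 6.85 x 10^-3 M.
BaF2(s) ⇌ Ba^2+(aq) + 2 F^-(aq)
With molar solubility s: [Ba^2+] = s, [F^-] = 2s.
Ksp = [Ba^2+][F^-]^2
So Ksp = s × (2s)^2 = 4s^3
Ksp = 4 × (6.85 × 10^-3)^3 = 1.3 x 10^-6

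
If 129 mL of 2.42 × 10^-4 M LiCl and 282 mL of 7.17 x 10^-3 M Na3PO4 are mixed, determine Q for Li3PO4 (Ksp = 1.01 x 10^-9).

Total volume = 129 + 282 = 411 mL.
[Li^+] = 2.42 × 10^-4 × (129/411) = 7.596 x 10^-5 M
[PO4^3-] = 7.17 × 10^-3 × (282/411) = 4.920 x 10^-3 M
Li3PO4(s) ⇌ 3 Li^+ + PO4^3-, so Q = [Li^+]^3[PO4^3-]
Q = (7.596 × 10^-5)^3(4.920 × 10^-3) = 2.16 x 10^-15
Q < Ksp, so no precipitate of Li3PO4 forms.

Q = 2.16 x 10^-15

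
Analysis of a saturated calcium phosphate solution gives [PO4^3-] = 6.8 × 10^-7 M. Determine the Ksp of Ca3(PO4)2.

Ksp ≈ 4.9 × 10^-31

Ca3(PO4)2(s) <=> 3 Ca^2+(aq) + 2 PO4^3-(aq)
Stoichiometry gives [Ca^2+] = (3/2)[PO4^3-] = 1.02 × 10^-6 M.
Ksp = [Ca^2+]^3[PO4^3-]^2
Ksp = (1.02 × 10^-6)^3 × (6.8 × 10^-7)^2 = 4.9 x 10^-31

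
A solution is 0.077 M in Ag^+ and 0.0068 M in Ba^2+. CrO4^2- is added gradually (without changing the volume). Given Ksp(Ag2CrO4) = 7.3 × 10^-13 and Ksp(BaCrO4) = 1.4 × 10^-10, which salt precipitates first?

Each salt begins to precipitate when Q = Ksp, i.e. when [CrO4^2-] reaches its threshold.
For Ag2CrO4: 7.3 × 10^-13 = (0.077)^2 × [CrO4^2-]  ⇒  [CrO4^2-] = 1.2 × 10^-10 M.
For BaCrO4: 1.4 × 10^-10 = 0.0068 × [CrO4^2-]  ⇒  [CrO4^2-] = 2.1 x 10^-8 M.
The salt with the lower threshold [CrO4^2-] precipitates first: Ag2CrO4.

Ag2CrO4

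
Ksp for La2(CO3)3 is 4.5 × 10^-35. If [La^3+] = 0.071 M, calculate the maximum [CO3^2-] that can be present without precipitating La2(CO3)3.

La2(CO3)3(s) ⇌ 2 La^3+ + 3 CO3^2-
Ksp = [La^3+]^2[CO3^2-]^3
Precipitation begins when Q = Ksp. With [La^3+] = 0.071 M:
4.5 × 10^-35 = (0.071)^2 × [CO3^2-]^3
[CO3^2-] = (4.5 × 10^-35 / 5.04 × 10^-3)^(1/3) = 2.1 × 10^-11 M

[CO3^2-] = 2.1e-11 M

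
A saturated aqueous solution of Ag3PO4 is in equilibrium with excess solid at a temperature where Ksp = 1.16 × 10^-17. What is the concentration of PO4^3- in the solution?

Ag3PO4(s) ⇌ 3 Ag^+(aq) + PO4^3-(aq)
Ksp = [Ag^+]^3[PO4^3-]
For each mole of Ag3PO4 that dissolves: [Ag^+] = 3s, [PO4^3-] = s.
Ksp = (3s)^3s = 27s^4
s = (1.16 × 10^-17 / 27)^(1/4) = 2.560 × 10^-5 M
[PO4^3-] = s = 2.56 × 10^-5 M

[PO4^3-] ≈ 2.56 × 10^-5 M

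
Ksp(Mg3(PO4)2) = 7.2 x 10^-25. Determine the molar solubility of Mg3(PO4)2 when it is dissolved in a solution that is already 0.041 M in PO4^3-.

s = 2.5 × 10^-8 M

Mg3(PO4)2(s) ⇌ 3 Mg^2+ + 2 PO4^3-
Ksp = [Mg^2+]^3[PO4^3-]^2
Let s be the molar solubility in this solution. [Mg^2+] = 3s, [PO4^3-] = 0.041 + 2s ≈ 0.041 (common-ion effect: PO4^3- is already 0.041 M).
Ksp ≈ (3s)^3 × (0.041)^2
s = 2.5 × 10^-8 M
Check: 2s = 5.0 x 10^-8 ≪ 0.041, so the approximation is valid.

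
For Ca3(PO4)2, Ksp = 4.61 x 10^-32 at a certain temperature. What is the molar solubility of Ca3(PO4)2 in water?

Ca3(PO4)2(s) ⇌ 3 Ca^2+ + 2 PO4^3-
Ksp = [Ca^2+]^3[PO4^3-]^2
With molar solubility s: [Ca^2+] = 3s, [PO4^3-] = 2s.
Substituting: Ksp = (3s)^3(2s)^2 = 108s^5
s^5 = 4.61 x 10^-32 / 108, so s = 2.12 x 10^-7 M

2.12 × 10^-7 M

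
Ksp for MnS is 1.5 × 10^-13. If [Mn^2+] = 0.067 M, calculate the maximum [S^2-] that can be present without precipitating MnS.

2.2 × 10^-12 M

MnS(s) ⇌ Mn^2+(aq) + S^2-(aq)
Ksp = [Mn^2+][S^2-]
Precipitation begins when Q = Ksp. With [Mn^2+] = 0.067 M:
1.5 × 10^-13 = (0.067) × [S^2-]
[S^2-] = (1.5 × 10^-13 / 6.7 × 10^-2) = 2.2 × 10^-12 M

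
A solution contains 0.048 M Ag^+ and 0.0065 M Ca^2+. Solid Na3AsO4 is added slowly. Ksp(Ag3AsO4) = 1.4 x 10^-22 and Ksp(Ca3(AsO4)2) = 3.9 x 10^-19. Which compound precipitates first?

Each salt begins to precipitate when Q = Ksp, i.e. when [AsO4^3-] reaches its threshold.
For Ag3AsO4: 1.4 x 10^-22 = (0.048)^3 × [AsO4^3-]  ⇒  [AsO4^3-] = 1.3 × 10^-18 M.
For Ca3(AsO4)2: 3.9 x 10^-19 = (0.0065)^3 × [AsO4^3-]^2  ⇒  [AsO4^3-] = 1.2 × 10^-6 M.
The salt with the lower threshold [AsO4^3-] precipitates first: Ag3AsO4.

Ag3AsO4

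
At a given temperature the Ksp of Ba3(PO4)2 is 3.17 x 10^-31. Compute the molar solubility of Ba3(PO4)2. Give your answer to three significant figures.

Ba3(PO4)2(s) ⇌ 3 Ba^2+(aq) + 2 PO4^3-(aq)
Ksp = [Ba^2+]^3[PO4^3-]^2
With molar solubility s: [Ba^2+] = 3s, [PO4^3-] = 2s.
So Ksp = (3s)^3 × (2s)^2 = 108s^5
s = (3.17 x 10^-31 / 108)^(1/5) = 3.12 × 10^-7 M

s = 3.12 × 10^-7 M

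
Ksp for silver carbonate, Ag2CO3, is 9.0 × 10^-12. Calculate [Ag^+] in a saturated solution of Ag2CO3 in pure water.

2.6e-4 M

Ag2CO3(s) <=> 2 Ag^+ + CO3^2-
Ksp = [Ag^+]^2[CO3^2-]
For each mole of Ag2CO3 that dissolves: [Ag^+] = 2s, [CO3^2-] = s.
Ksp = (2s)^2s = 4s^3
s = (9.0 × 10^-12 / 4)^(1/3) = 1.31 × 10^-4 M
[Ag^+] = 2s = 2.6 × 10^-4 M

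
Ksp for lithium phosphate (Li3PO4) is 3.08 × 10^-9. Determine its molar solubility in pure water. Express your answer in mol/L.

Li3PO4(s) ⇌ 3 Li^+(aq) + PO4^3-(aq)
Ksp = [Li^+]^3[PO4^3-]
If s mol/L of Li3PO4 dissolves, [Li^+] = 3s and [PO4^3-] = s.
So Ksp = (3s)^3 × s = 27s^4
s^4 = 3.08 × 10^-9 / 27, so s = 3.27 × 10^-3 M

3.27 × 10^-3 M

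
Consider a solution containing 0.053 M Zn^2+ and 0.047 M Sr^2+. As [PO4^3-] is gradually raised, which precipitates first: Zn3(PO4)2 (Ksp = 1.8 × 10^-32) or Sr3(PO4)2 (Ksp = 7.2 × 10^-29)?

Zn3(PO4)2

Each salt begins to precipitate when Q = Ksp, i.e. when [PO4^3-] reaches its threshold.
For Zn3(PO4)2: 1.8 × 10^-32 = (0.053)^3 × [PO4^3-]^2  ⇒  [PO4^3-] = 1.1 × 10^-14 M.
For Sr3(PO4)2: 7.2 × 10^-29 = (0.047)^3 × [PO4^3-]^2  ⇒  [PO4^3-] = 8.3 × 10^-13 M.
The salt with the lower threshold [PO4^3-] precipitates first: Zn3(PO4)2.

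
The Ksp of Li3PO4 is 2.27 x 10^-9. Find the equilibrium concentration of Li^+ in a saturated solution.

[Li^+] ≈ 9.08 × 10^-3 M

Li3PO4(s) ⇌ 3 Li^+(aq) + PO4^3-(aq)
Ksp = [Li^+]^3[PO4^3-]
For each mole of Li3PO4 that dissolves: [Li^+] = 3s, [PO4^3-] = s.
So Ksp = (3s)^3 × s = 27s^4
s^4 = 2.27 x 10^-9 / 27, so s = 3.028 × 10^-3 M
[Li^+] = 3s = 9.08 × 10^-3 M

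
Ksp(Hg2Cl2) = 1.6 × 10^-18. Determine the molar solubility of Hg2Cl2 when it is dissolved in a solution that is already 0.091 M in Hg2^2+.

Hg2Cl2(s) ⇌ Hg2^2+(aq) + 2 Cl^-(aq)
Ksp = [Hg2^2+][Cl^-]^2
Let s be the molar solubility in this solution. [Hg2^2+] = 0.091 + s ≈ 0.091, [Cl^-] = 2s (common-ion effect: Hg2^2+ is already 0.091 M).
Ksp ≈ 0.091 × (2s)^2
s = 2.1 x 10^-9 M
Check: s = 2.1 × 10^-9 ≪ 0.091, so the approximation is valid.

s ≈ 2.1 x 10^-9 M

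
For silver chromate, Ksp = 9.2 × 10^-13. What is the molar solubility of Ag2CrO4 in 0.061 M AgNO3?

2.5e-10 M

Ag2CrO4(s) ⇌ 2 Ag^+ + CrO4^2-
Ksp = [Ag^+]^2[CrO4^2-]
Let s be the molar solubility in this solution. [Ag^+] = 0.061 + 2s ≈ 0.061, [CrO4^2-] = s (since Ag^+ from AgNO3 dominates).
Ksp ≈ (0.061)^2 × s
s = 2.5 × 10^-10 M
Check: 2s = 4.9 × 10^-10 ≪ 0.061, so the approximation is valid.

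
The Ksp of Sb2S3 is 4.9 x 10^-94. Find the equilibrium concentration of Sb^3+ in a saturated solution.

[Sb^3+] = 1.7 × 10^-19 M

Sb2S3(s) ⇌ 2 Sb^3+ + 3 S^2-
Ksp = [Sb^3+]^2[S^2-]^3
For each mole of Sb2S3 that dissolves: [Sb^3+] = 2s, [S^2-] = 3s.
Substituting: Ksp = (2s)^2(3s)^3 = 108s^5
Solving, s = (4.9 x 10^-94/108)^(1/5) = 8.54 × 10^-20 M
[Sb^3+] = 2s = 1.7 × 10^-19 M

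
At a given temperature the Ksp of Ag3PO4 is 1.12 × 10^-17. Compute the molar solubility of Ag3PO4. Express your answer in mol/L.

s ≈ 2.54e-5 M

Ag3PO4(s) <=> 3 Ag^+ + PO4^3-
Ksp = [Ag^+]^3[PO4^3-]
If s mol/L of Ag3PO4 dissolves, [Ag^+] = 3s and [PO4^3-] = s.
Ksp = (3s)^3s = 27s^4
s^4 = 1.12 × 10^-17 / 27, so s = 2.54 × 10^-5 M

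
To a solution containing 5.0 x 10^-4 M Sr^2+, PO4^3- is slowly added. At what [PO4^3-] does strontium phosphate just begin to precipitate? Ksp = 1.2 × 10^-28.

9.8e-10 M

Sr3(PO4)2(s) <=> 3 Sr^2+(aq) + 2 PO4^3-(aq)
Ksp = [Sr^2+]^3[PO4^3-]^2
Precipitation begins when Q = Ksp. With [Sr^2+] = 5.0 x 10^-4 M:
1.2 × 10^-28 = (5.0 x 10^-4)^3 × [PO4^3-]^2
[PO4^3-] = (1.2 × 10^-28 / 1.25 × 10^-10)^(1/2) = 9.8 × 10^-10 M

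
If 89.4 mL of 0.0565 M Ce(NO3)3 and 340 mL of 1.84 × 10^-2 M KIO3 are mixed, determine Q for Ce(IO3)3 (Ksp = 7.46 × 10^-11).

Q = 3.64 x 10^-8

Total volume = 89.4 + 340 = 429.4 mL.
[Ce^3+] = 5.65 × 10^-2 × (89.4/429.4) = 1.176 x 10^-2 M
[IO3^-] = 1.84 × 10^-2 × (340/429.4) = 1.457 x 10^-2 M
Ce(IO3)3(s) ⇌ Ce^3+ + 3 IO3^-, so Q = [Ce^3+][IO3^-]^3
Q = (1.176 × 10^-2)(1.457 x 10^-2)^3 = 3.64 × 10^-8
Q > Ksp, so Ce(IO3)3 will precipitate.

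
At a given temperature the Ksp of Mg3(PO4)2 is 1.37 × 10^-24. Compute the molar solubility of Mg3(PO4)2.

s = 6.62e-6 M

Mg3(PO4)2(s) ⇌ 3 Mg^2+(aq) + 2 PO4^3-(aq)
Ksp = [Mg^2+]^3[PO4^3-]^2
With molar solubility s: [Mg^2+] = 3s, [PO4^3-] = 2s.
Ksp = (3s)^3(2s)^2 = 108s^5
s = (1.37 × 10^-24 / 108)^(1/5) = 6.62 x 10^-6 M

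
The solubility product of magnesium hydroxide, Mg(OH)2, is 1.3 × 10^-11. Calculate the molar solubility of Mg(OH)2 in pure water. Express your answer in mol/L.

s = 1.5e-4 M

Mg(OH)2(s) ⇌ Mg^2+ + 2 OH^-
Ksp = [Mg^2+][OH^-]^2
If s mol/L of Mg(OH)2 dissolves, [Mg^2+] = s and [OH^-] = 2s.
Substituting: Ksp = s(2s)^2 = 4s^3
s = (1.3 × 10^-11 / 4)^(1/3) = 1.5 × 10^-4 M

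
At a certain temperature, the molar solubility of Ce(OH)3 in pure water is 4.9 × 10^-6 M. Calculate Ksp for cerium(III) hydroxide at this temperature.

Ce(OH)3(s) ⇌ Ce^3+ + 3 OH^-
Let s = molar solubility. Then [Ce^3+] = s and [OH^-] = 3s.
Ksp = [Ce^3+][OH^-]^3
So Ksp = s × (3s)^3 = 27s^4
Ksp = 27 × (4.9 x 10^-6)^4 = 1.6 × 10^-20

Ksp ≈ 1.6 x 10^-20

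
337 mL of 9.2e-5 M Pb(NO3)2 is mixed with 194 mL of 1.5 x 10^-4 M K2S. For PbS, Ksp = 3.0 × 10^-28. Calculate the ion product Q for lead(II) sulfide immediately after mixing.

Total volume = 337 + 194 = 531 mL.
[Pb^2+] = 9.2 × 10^-5 × (337/531) = 5.84 × 10^-5 M
[S^2-] = 1.5 × 10^-4 × (194/531) = 5.48 × 10^-5 M
PbS(s) <=> Pb^2+ + S^2-, so Q = [Pb^2+][S^2-]
Q = (5.84 × 10^-5)(5.48 × 10^-5) = 3.2 × 10^-9
Q > Ksp, so PbS will precipitate.

Q = 3.2 × 10^-9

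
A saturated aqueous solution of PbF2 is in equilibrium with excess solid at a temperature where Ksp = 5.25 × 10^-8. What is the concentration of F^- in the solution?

[F^-] = 4.72 × 10^-3 M

PbF2(s) ⇌ Pb^2+(aq) + 2 F^-(aq)
Ksp = [Pb^2+][F^-]^2
For each mole of PbF2 that dissolves: [Pb^2+] = s, [F^-] = 2s.
Substituting: Ksp = s(2s)^2 = 4s^3
Solving, s = (5.25 × 10^-8/4)^(1/3) = 2.359 x 10^-3 M
[F^-] = 2s = 4.72 x 10^-3 M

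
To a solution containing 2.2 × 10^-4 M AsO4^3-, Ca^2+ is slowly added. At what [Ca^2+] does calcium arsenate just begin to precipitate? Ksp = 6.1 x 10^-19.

[Ca^2+] = 2.3 × 10^-4 M

Ca3(AsO4)2(s) ⇌ 3 Ca^2+(aq) + 2 AsO4^3-(aq)
Ksp = [Ca^2+]^3[AsO4^3-]^2
Precipitation begins when Q = Ksp. With [AsO4^3-] = 2.2 × 10^-4 M:
6.1 x 10^-19 = (2.2 × 10^-4)^2 × [Ca^2+]^3
[Ca^2+] = (6.1 x 10^-19 / 4.84 × 10^-8)^(1/3) = 2.3 x 10^-4 M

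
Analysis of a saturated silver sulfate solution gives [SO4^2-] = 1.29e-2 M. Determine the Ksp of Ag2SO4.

Ksp ≈ 8.59 x 10^-6

Ag2SO4(s) <=> 2 Ag^+ + SO4^2-
Stoichiometry gives [Ag^+] = (2/1)[SO4^2-] = 2.580 × 10^-2 M.
Ksp = [Ag^+]^2[SO4^2-]
Ksp = (2.580 × 10^-2)^2 × 1.29 x 10^-2 = 8.59 × 10^-6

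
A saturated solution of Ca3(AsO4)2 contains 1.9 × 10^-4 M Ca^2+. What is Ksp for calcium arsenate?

1.1 × 10^-19

Ca3(AsO4)2(s) ⇌ 3 Ca^2+(aq) + 2 AsO4^3-(aq)
Stoichiometry gives [AsO4^3-] = (2/3)[Ca^2+] = 1.27 × 10^-4 M.
Ksp = [Ca^2+]^3[AsO4^3-]^2
Ksp = (1.9 × 10^-4)^3 × (1.27 x 10^-4)^2 = 1.1 x 10^-19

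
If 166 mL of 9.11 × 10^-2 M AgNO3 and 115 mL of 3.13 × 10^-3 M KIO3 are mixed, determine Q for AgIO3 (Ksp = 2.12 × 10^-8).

Total volume = 166 + 115 = 281 mL.
[Ag^+] = 9.11 x 10^-2 × (166/281) = 5.382 x 10^-2 M
[IO3^-] = 3.13 × 10^-3 × (115/281) = 1.281 × 10^-3 M
AgIO3(s) <=> Ag^+(aq) + IO3^-(aq), so Q = [Ag^+][IO3^-]
Q = (5.382 × 10^-2)(1.281 x 10^-3) = 6.89 x 10^-5
Q > Ksp, so AgIO3 will precipitate.

6.89e-5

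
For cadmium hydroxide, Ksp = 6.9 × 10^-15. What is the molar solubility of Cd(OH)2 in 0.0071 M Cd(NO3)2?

s ≈ 4.9 × 10^-7 M

Cd(OH)2(s) <=> Cd^2+(aq) + 2 OH^-(aq)
Ksp = [Cd^2+][OH^-]^2
Let s = moles of Cd(OH)2 that dissolve per litre. [Cd^2+] = 0.0071 + s ≈ 0.0071, [OH^-] = 2s (since Cd^2+ from Cd(NO3)2 dominates).
Ksp ≈ 0.0071 × (2s)^2
s = 4.9 × 10^-7 M
Check: s = 4.9 × 10^-7 ≪ 0.0071, so the approximation is valid.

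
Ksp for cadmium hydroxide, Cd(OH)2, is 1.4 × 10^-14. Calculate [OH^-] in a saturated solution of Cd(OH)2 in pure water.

Cd(OH)2(s) ⇌ Cd^2+ + 2 OH^-
Ksp = [Cd^2+][OH^-]^2
If s mol/L of Cd(OH)2 dissolves, [Cd^2+] = s and [OH^-] = 2s.
So Ksp = s × (2s)^2 = 4s^3
Solving, s = (1.4 × 10^-14/4)^(1/3) = 1.52 x 10^-5 M
[OH^-] = 2s = 3.0 x 10^-5 M

[OH^-] ≈ 3.0 × 10^-5 M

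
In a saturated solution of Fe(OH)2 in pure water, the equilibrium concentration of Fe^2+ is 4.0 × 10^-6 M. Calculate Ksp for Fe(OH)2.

Fe(OH)2(s) ⇌ Fe^2+ + 2 OH^-
Stoichiometry gives [OH^-] = (2/1)[Fe^2+] = 8.00 × 10^-6 M.
Ksp = [Fe^2+][OH^-]^2
Ksp = 4.0 × 10^-6 × (8.00 x 10^-6)^2 = 2.6 × 10^-16

Ksp ≈ 2.6e-16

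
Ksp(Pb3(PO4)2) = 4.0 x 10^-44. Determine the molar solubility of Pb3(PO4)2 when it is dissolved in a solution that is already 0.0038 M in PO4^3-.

s ≈ 4.7 × 10^-14 M

Pb3(PO4)2(s) ⇌ 3 Pb^2+(aq) + 2 PO4^3-(aq)
Ksp = [Pb^2+]^3[PO4^3-]^2
Let s be the molar solubility in this solution. [Pb^2+] = 3s, [PO4^3-] = 0.0038 + 2s ≈ 0.0038 (common-ion effect: PO4^3- is already 0.0038 M).
Ksp ≈ (3s)^3 × (0.0038)^2
s = 4.7 × 10^-14 M
Check: 2s = 9.4 × 10^-14 ≪ 0.0038, so the approximation is valid.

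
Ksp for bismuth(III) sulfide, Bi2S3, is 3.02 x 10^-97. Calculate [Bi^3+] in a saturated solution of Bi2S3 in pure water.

[Bi^3+] = 3.89e-20 M

Bi2S3(s) <=> 2 Bi^3+ + 3 S^2-
Ksp = [Bi^3+]^2[S^2-]^3
Let s = molar solubility. Then [Bi^3+] = 2s and [S^2-] = 3s.
Ksp = (2s)^2(3s)^3 = 108s^5
s = (3.02 x 10^-97 / 108)^(1/5) = 1.947 × 10^-20 M
[Bi^3+] = 2s = 3.89 x 10^-20 M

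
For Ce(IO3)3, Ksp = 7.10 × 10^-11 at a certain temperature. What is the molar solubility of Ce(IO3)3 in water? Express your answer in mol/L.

1.27 × 10^-3 M

Ce(IO3)3(s) <=> Ce^3+(aq) + 3 IO3^-(aq)
Ksp = [Ce^3+][IO3^-]^3
If s mol/L of Ce(IO3)3 dissolves, [Ce^3+] = s and [IO3^-] = 3s.
Substituting: Ksp = s(3s)^3 = 27s^4
Solving, s = (7.10 × 10^-11/27)^(1/4) = 1.27 × 10^-3 M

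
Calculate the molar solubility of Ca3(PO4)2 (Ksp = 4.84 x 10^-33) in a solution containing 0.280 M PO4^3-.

Ca3(PO4)2(s) ⇌ 3 Ca^2+ + 2 PO4^3-
Ksp = [Ca^2+]^3[PO4^3-]^2
Let s be the molar solubility in this solution. [Ca^2+] = 3s, [PO4^3-] = 0.280 + 2s ≈ 0.280 (Ksp is small, so little additional dissolves).
Ksp ≈ (3s)^3 × (0.280)^2
s = 1.32 × 10^-11 M
Check: 2s = 2.6 x 10^-11 ≪ 0.280, so the approximation is valid.

s = 1.32 × 10^-11 M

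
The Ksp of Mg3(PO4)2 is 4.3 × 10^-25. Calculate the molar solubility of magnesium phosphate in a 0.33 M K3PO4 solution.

s = 5.3e-9 M

Mg3(PO4)2(s) ⇌ 3 Mg^2+(aq) + 2 PO4^3-(aq)
Ksp = [Mg^2+]^3[PO4^3-]^2
Let s be the molar solubility in this solution. [Mg^2+] = 3s, [PO4^3-] = 0.33 + 2s ≈ 0.33 (common-ion effect: PO4^3- is already 0.33 M).
Ksp ≈ (3s)^3 × (0.33)^2
s = 5.3 x 10^-9 M
Check: 2s = 1.1 x 10^-8 ≪ 0.33, so the approximation is valid.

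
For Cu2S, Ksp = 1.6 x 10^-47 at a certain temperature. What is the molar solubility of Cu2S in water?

1.6 × 10^-16 M

Cu2S(s) ⇌ 2 Cu^+(aq) + S^2-(aq)
Ksp = [Cu^+]^2[S^2-]
If s mol/L of Cu2S dissolves, [Cu^+] = 2s and [S^2-] = s.
Substituting: Ksp = (2s)^2s = 4s^3
Solving, s = (1.6 x 10^-47/4)^(1/3) = 1.6 x 10^-16 M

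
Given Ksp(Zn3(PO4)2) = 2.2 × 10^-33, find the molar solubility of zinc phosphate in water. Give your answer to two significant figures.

Zn3(PO4)2(s) ⇌ 3 Zn^2+ + 2 PO4^3-
Ksp = [Zn^2+]^3[PO4^3-]^2
With molar solubility s: [Zn^2+] = 3s, [PO4^3-] = 2s.
So Ksp = (3s)^3 × (2s)^2 = 108s^5
s = (2.2 × 10^-33 / 108)^(1/5) = 1.2 x 10^-7 M

s ≈ 1.2 x 10^-7 M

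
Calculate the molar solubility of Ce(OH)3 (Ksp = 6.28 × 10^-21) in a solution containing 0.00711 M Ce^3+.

3.20 × 10^-7 M

Ce(OH)3(s) ⇌ Ce^3+(aq) + 3 OH^-(aq)
Ksp = [Ce^3+][OH^-]^3
Let s be the molar solubility in this solution. [Ce^3+] = 0.00711 + s ≈ 0.00711, [OH^-] = 3s (Ksp is small, so little additional dissolves).
Ksp ≈ 0.00711 × (3s)^3
s = 3.20 x 10^-7 M
Check: s = 3.2 x 10^-7 ≪ 0.00711, so the approximation is valid.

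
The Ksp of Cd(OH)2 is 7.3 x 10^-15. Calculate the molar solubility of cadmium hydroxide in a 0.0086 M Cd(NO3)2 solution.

Cd(OH)2(s) <=> Cd^2+ + 2 OH^-
Ksp = [Cd^2+][OH^-]^2
Let s = moles of Cd(OH)2 that dissolve per litre. [Cd^2+] = 0.0086 + s ≈ 0.0086, [OH^-] = 2s (since Cd^2+ from Cd(NO3)2 dominates).
Ksp ≈ 0.0086 × (2s)^2
s = 4.6 x 10^-7 M
Check: s = 4.6 × 10^-7 ≪ 0.0086, so the approximation is valid.

s = 4.6e-7 M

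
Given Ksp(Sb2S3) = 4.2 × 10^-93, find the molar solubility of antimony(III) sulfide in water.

Sb2S3(s) <=> 2 Sb^3+ + 3 S^2-
Ksp = [Sb^3+]^2[S^2-]^3
With molar solubility s: [Sb^3+] = 2s, [S^2-] = 3s.
Ksp = (2s)^2(3s)^3 = 108s^5
Solving, s = (4.2 × 10^-93/108)^(1/5) = 1.3 × 10^-19 M

1.3 × 10^-19 M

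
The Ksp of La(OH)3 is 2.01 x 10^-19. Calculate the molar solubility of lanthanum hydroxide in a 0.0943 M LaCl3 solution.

La(OH)3(s) <=> La^3+(aq) + 3 OH^-(aq)
Ksp = [La^3+][OH^-]^3
If s mol/L dissolves here, [La^3+] = 0.0943 + s ≈ 0.0943, [OH^-] = 3s (common-ion effect: La^3+ is already 0.0943 M).
Ksp ≈ 0.0943 × (3s)^3
s = 4.29 x 10^-7 M
Check: s = 4.3 × 10^-7 ≪ 0.0943, so the approximation is valid.

s = 4.29 × 10^-7 M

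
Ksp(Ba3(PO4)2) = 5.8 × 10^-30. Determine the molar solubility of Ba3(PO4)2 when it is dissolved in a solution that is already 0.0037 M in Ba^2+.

5.4e-12 M

Ba3(PO4)2(s) ⇌ 3 Ba^2+ + 2 PO4^3-
Ksp = [Ba^2+]^3[PO4^3-]^2
If s mol/L dissolves here, [Ba^2+] = 0.0037 + 3s ≈ 0.0037, [PO4^3-] = 2s (since the Ba^2+ already present dominates).
Ksp ≈ (0.0037)^3 × (2s)^2
s = 5.4 × 10^-12 M
Check: 3s = 1.6 x 10^-11 ≪ 0.0037, so the approximation is valid.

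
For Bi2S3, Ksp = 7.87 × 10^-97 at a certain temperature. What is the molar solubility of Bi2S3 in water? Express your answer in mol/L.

Bi2S3(s) <=> 2 Bi^3+(aq) + 3 S^2-(aq)
Ksp = [Bi^3+]^2[S^2-]^3
Let s = molar solubility. Then [Bi^3+] = 2s and [S^2-] = 3s.
So Ksp = (2s)^2 × (3s)^3 = 108s^5
s^5 = 7.87 × 10^-97 / 108, so s = 2.36 × 10^-20 M

s = 2.36 × 10^-20 M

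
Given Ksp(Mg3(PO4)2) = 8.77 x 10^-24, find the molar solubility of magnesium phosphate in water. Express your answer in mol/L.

s ≈ 9.59 × 10^-6 M

Mg3(PO4)2(s) ⇌ 3 Mg^2+(aq) + 2 PO4^3-(aq)
Ksp = [Mg^2+]^3[PO4^3-]^2
With molar solubility s: [Mg^2+] = 3s, [PO4^3-] = 2s.
So Ksp = (3s)^3 × (2s)^2 = 108s^5
Solving, s = (8.77 x 10^-24/108)^(1/5) = 9.59 × 10^-6 M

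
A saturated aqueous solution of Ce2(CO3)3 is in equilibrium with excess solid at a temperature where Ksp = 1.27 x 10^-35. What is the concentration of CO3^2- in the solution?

[CO3^2-] = 1.23 x 10^-7 M

Ce2(CO3)3(s) ⇌ 2 Ce^3+(aq) + 3 CO3^2-(aq)
Ksp = [Ce^3+]^2[CO3^2-]^3
With molar solubility s: [Ce^3+] = 2s, [CO3^2-] = 3s.
Ksp = (2s)^2(3s)^3 = 108s^5
s^5 = 1.27 x 10^-35 / 108, so s = 4.112 × 10^-8 M
[CO3^2-] = 3s = 1.23 x 10^-7 M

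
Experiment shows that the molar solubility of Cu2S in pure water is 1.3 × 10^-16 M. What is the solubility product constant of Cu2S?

Cu2S(s) ⇌ 2 Cu^+(aq) + S^2-(aq)
With molar solubility s: [Cu^+] = 2s, [S^2-] = s.
Ksp = [Cu^+]^2[S^2-]
So Ksp = (2s)^2 × s = 4s^3
Ksp = 4 × (1.3 × 10^-16)^3 = 8.8 × 10^-48

8.8 x 10^-48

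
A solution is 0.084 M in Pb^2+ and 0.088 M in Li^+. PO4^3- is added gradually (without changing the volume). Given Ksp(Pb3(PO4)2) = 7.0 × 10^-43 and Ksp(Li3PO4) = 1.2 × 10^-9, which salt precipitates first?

Precipitation of each salt starts when its ion product equals its Ksp.
For Pb3(PO4)2: 7.0 × 10^-43 = (0.084)^3 × [PO4^3-]^2  ⇒  [PO4^3-] = 3.4 x 10^-20 M.
For Li3PO4: 1.2 × 10^-9 = (0.088)^3 × [PO4^3-]  ⇒  [PO4^3-] = 1.8 × 10^-6 M.
The salt with the lower threshold [PO4^3-] precipitates first: Pb3(PO4)2.

Pb3(PO4)2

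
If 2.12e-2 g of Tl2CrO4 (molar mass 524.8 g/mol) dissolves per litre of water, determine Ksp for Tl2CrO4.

Ksp ≈ 2.64 × 10^-13

Molar solubility s = (2.12 x 10^-2 g/L) / (524.8 g/mol) = 4.040 × 10^-5 M.
Tl2CrO4(s) ⇌ 2 Tl^+(aq) + CrO4^2-(aq)
For each mole of Tl2CrO4 that dissolves: [Tl^+] = 2s, [CrO4^2-] = s.
Ksp = [Tl^+]^2[CrO4^2-]
Substituting: Ksp = (2s)^2s = 4s^3
With s = 4.040 × 10^-5: Ksp = 2.64 x 10^-13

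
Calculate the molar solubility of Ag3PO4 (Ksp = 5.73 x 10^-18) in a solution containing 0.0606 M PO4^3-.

Ag3PO4(s) ⇌ 3 Ag^+(aq) + PO4^3-(aq)
Ksp = [Ag^+]^3[PO4^3-]
Let s be the molar solubility in this solution. [Ag^+] = 3s, [PO4^3-] = 0.0606 + s ≈ 0.0606 (common-ion effect: PO4^3- is already 0.0606 M).
Ksp ≈ (3s)^3 × 0.0606
s = 1.52 × 10^-6 M
Check: s = 1.5 x 10^-6 ≪ 0.0606, so the approximation is valid.

s ≈ 1.52e-6 M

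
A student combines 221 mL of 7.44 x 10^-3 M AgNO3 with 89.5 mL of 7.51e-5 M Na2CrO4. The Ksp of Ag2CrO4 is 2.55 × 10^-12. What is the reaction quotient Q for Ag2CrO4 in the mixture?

Total volume = 221 + 89.5 = 310.5 mL.
[Ag^+] = 7.44 x 10^-3 × (221/310.5) = 5.295 × 10^-3 M
[CrO4^2-] = 7.51 x 10^-5 × (89.5/310.5) = 2.165 x 10^-5 M
Ag2CrO4(s) ⇌ 2 Ag^+ + CrO4^2-, so Q = [Ag^+]^2[CrO4^2-]
Q = (5.295 × 10^-3)^2(2.165 × 10^-5) = 6.07 × 10^-10
Q > Ksp, so Ag2CrO4 will precipitate.

Q ≈ 6.07 × 10^-10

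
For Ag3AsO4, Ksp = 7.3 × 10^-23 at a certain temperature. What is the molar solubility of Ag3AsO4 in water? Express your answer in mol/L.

Ag3AsO4(s) ⇌ 3 Ag^+ + AsO4^3-
Ksp = [Ag^+]^3[AsO4^3-]
Let s = molar solubility. Then [Ag^+] = 3s and [AsO4^3-] = s.
Substituting: Ksp = (3s)^3s = 27s^4
s = (7.3 × 10^-23 / 27)^(1/4) = 1.3 × 10^-6 M

s ≈ 1.3 × 10^-6 M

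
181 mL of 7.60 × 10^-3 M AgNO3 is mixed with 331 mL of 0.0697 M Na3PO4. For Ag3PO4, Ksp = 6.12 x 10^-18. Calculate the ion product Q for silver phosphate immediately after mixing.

Q ≈ 8.74e-10

Total volume = 181 + 331 = 512 mL.
[Ag^+] = 7.60 x 10^-3 × (181/512) = 2.687 × 10^-3 M
[PO4^3-] = 6.97 x 10^-2 × (331/512) = 4.506 × 10^-2 M
Ag3PO4(s) <=> 3 Ag^+(aq) + PO4^3-(aq), so Q = [Ag^+]^3[PO4^3-]
Q = (2.687 × 10^-3)^3(4.506 x 10^-2) = 8.74 × 10^-10
Q > Ksp, so Ag3PO4 will precipitate.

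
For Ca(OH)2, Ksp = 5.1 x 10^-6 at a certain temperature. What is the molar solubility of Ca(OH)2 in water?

Ca(OH)2(s) ⇌ Ca^2+(aq) + 2 OH^-(aq)
Ksp = [Ca^2+][OH^-]^2
Let s = molar solubility. Then [Ca^2+] = s and [OH^-] = 2s.
Ksp = s(2s)^2 = 4s^3
s = (5.1 x 10^-6 / 4)^(1/3) = 1.1 × 10^-2 M

0.011 M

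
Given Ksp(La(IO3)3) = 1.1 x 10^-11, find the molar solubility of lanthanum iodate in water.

8.0 x 10^-4 M

La(IO3)3(s) ⇌ La^3+ + 3 IO3^-
Ksp = [La^3+][IO3^-]^3
With molar solubility s: [La^3+] = s, [IO3^-] = 3s.
Ksp = s(3s)^3 = 27s^4
Solving, s = (1.1 x 10^-11/27)^(1/4) = 8.0 × 10^-4 M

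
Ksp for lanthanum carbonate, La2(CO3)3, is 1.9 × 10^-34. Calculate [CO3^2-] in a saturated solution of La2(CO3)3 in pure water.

2.1 x 10^-7 M

La2(CO3)3(s) ⇌ 2 La^3+(aq) + 3 CO3^2-(aq)
Ksp = [La^3+]^2[CO3^2-]^3
Let s = molar solubility. Then [La^3+] = 2s and [CO3^2-] = 3s.
Ksp = (2s)^2(3s)^3 = 108s^5
Solving, s = (1.9 × 10^-34/108)^(1/5) = 7.06 × 10^-8 M
[CO3^2-] = 3s = 2.1 × 10^-7 M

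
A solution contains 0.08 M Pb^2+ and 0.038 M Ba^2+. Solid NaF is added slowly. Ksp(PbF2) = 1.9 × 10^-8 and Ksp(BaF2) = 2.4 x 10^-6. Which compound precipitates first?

PbF2

Precipitation of each salt starts when its ion product equals its Ksp.
For PbF2: 1.9 × 10^-8 = 0.08 × [F^-]^2  ⇒  [F^-] = 4.9 × 10^-4 M.
For BaF2: 2.4 x 10^-6 = 0.038 × [F^-]^2  ⇒  [F^-] = 7.9 x 10^-3 M.
The salt with the lower threshold [F^-] precipitates first: PbF2.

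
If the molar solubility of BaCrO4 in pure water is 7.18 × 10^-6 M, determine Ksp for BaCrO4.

BaCrO4(s) ⇌ Ba^2+ + CrO4^2-
If s mol/L of BaCrO4 dissolves, [Ba^2+] = s and [CrO4^2-] = s.
Ksp = [Ba^2+][CrO4^2-]
Ksp = s × s = s^2
With s = 7.18 x 10^-6: Ksp = 5.16 x 10^-11

Ksp ≈ 5.16 × 10^-11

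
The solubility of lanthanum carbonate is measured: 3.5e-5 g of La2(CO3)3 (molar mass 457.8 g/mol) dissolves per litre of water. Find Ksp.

2.8 × 10^-34

Molar solubility s = (3.5 x 10^-5 g/L) / (457.8 g/mol) = 7.65 x 10^-8 M.
La2(CO3)3(s) ⇌ 2 La^3+ + 3 CO3^2-
With molar solubility s: [La^3+] = 2s, [CO3^2-] = 3s.
Ksp = [La^3+]^2[CO3^2-]^3
Ksp = (2s)^2(3s)^3 = 108s^5
With s = 7.65 × 10^-8: Ksp = 2.8 × 10^-34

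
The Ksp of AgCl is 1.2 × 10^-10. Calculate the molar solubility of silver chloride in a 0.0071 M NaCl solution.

s = 1.7 x 10^-8 M

AgCl(s) ⇌ Ag^+ + Cl^-
Ksp = [Ag^+][Cl^-]
If s mol/L dissolves here, [Ag^+] = s, [Cl^-] = 0.0071 + s ≈ 0.0071 (common-ion effect: Cl^- is already 0.0071 M).
Ksp ≈ s × 0.0071
s = 1.7 × 10^-8 M
Check: s = 1.7 x 10^-8 ≪ 0.0071, so the approximation is valid.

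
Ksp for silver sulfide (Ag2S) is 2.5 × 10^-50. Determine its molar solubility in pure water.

Ag2S(s) <=> 2 Ag^+(aq) + S^2-(aq)
Ksp = [Ag^+]^2[S^2-]
Let s = molar solubility. Then [Ag^+] = 2s and [S^2-] = s.
Ksp = (2s)^2s = 4s^3
s = (2.5 × 10^-50 / 4)^(1/3) = 1.8 × 10^-17 M

s ≈ 1.8 × 10^-17 M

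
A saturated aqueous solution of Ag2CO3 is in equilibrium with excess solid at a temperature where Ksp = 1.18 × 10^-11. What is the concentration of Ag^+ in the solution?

[Ag^+] ≈ 2.87 × 10^-4 M

Ag2CO3(s) ⇌ 2 Ag^+ + CO3^2-
Ksp = [Ag^+]^2[CO3^2-]
Let s = molar solubility. Then [Ag^+] = 2s and [CO3^2-] = s.
Substituting: Ksp = (2s)^2s = 4s^3
s^3 = 1.18 × 10^-11 / 4, so s = 1.434 x 10^-4 M
[Ag^+] = 2s = 2.87 × 10^-4 M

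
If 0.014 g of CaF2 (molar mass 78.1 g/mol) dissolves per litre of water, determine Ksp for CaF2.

2.3e-11

Molar solubility s = (1.4 x 10^-2 g/L) / (78.1 g/mol) = 1.79 × 10^-4 M.
CaF2(s) ⇌ Ca^2+(aq) + 2 F^-(aq)
With molar solubility s: [Ca^2+] = s, [F^-] = 2s.
Ksp = [Ca^2+][F^-]^2
Ksp = s(2s)^2 = 4s^3
Ksp = 4 × (1.79 x 10^-4)^3 = 2.3 × 10^-11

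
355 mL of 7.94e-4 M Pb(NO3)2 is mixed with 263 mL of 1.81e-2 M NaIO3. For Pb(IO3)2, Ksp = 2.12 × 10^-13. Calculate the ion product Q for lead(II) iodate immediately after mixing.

2.71 × 10^-8

Total volume = 355 + 263 = 618 mL.
[Pb^2+] = 7.94 × 10^-4 × (355/618) = 4.561 x 10^-4 M
[IO3^-] = 1.81 × 10^-2 × (263/618) = 7.703 x 10^-3 M
Pb(IO3)2(s) ⇌ Pb^2+(aq) + 2 IO3^-(aq), so Q = [Pb^2+][IO3^-]^2
Q = (4.561 × 10^-4)(7.703 × 10^-3)^2 = 2.71 x 10^-8
Q > Ksp, so Pb(IO3)2 will precipitate.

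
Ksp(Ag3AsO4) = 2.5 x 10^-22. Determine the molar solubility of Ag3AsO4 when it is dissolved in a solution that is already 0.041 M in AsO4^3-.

Ag3AsO4(s) ⇌ 3 Ag^+(aq) + AsO4^3-(aq)
Ksp = [Ag^+]^3[AsO4^3-]
Let s = moles of Ag3AsO4 that dissolve per litre. [Ag^+] = 3s, [AsO4^3-] = 0.041 + s ≈ 0.041 (common-ion effect: AsO4^3- is already 0.041 M).
Ksp ≈ (3s)^3 × 0.041
s = 6.1 × 10^-8 M
Check: s = 6.1 × 10^-8 ≪ 0.041, so the approximation is valid.

s ≈ 6.1e-8 M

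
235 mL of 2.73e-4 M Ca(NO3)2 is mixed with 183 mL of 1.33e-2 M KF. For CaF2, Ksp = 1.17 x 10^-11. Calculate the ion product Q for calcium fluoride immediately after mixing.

Total volume = 235 + 183 = 418 mL.
[Ca^2+] = 2.73 x 10^-4 × (235/418) = 1.535 × 10^-4 M
[F^-] = 1.33 × 10^-2 × (183/418) = 5.823 x 10^-3 M
CaF2(s) <=> Ca^2+ + 2 F^-, so Q = [Ca^2+][F^-]^2
Q = (1.535 x 10^-4)(5.823 × 10^-3)^2 = 5.20 × 10^-9
Q > Ksp, so CaF2 will precipitate.

Q = 5.20 x 10^-9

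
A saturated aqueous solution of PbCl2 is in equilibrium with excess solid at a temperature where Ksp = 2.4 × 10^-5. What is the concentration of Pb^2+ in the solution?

0.018 M

PbCl2(s) ⇌ Pb^2+(aq) + 2 Cl^-(aq)
Ksp = [Pb^2+][Cl^-]^2
If s mol/L of PbCl2 dissolves, [Pb^2+] = s and [Cl^-] = 2s.
Substituting: Ksp = s(2s)^2 = 4s^3
s^3 = 2.4 × 10^-5 / 4, so s = 1.82 × 10^-2 M
[Pb^2+] = s = 1.8 x 10^-2 M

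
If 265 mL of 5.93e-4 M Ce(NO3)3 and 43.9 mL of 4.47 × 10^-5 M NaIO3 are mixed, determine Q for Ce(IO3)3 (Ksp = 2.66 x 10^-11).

Total volume = 265 + 43.9 = 308.9 mL.
[Ce^3+] = 5.93 x 10^-4 × (265/308.9) = 5.087 x 10^-4 M
[IO3^-] = 4.47 × 10^-5 × (43.9/308.9) = 6.353 × 10^-6 M
Ce(IO3)3(s) ⇌ Ce^3+(aq) + 3 IO3^-(aq), so Q = [Ce^3+][IO3^-]^3
Q = (5.087 × 10^-4)(6.353 × 10^-6)^3 = 1.30 × 10^-19
Q < Ksp, so no precipitate of Ce(IO3)3 forms.

1.30e-19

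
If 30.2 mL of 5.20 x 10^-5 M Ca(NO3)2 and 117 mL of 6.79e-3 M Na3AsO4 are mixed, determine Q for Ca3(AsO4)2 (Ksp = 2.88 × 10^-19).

Total volume = 30.2 + 117 = 147.2 mL.
[Ca^2+] = 5.20 × 10^-5 × (30.2/147.2) = 1.067 × 10^-5 M
[AsO4^3-] = 6.79 × 10^-3 × (117/147.2) = 5.397 x 10^-3 M
Ca3(AsO4)2(s) ⇌ 3 Ca^2+ + 2 AsO4^3-, so Q = [Ca^2+]^3[AsO4^3-]^2
Q = (1.067 × 10^-5)^3(5.397 x 10^-3)^2 = 3.54 × 10^-20
Q < Ksp, so no precipitate of Ca3(AsO4)2 forms.

Q ≈ 3.54 × 10^-20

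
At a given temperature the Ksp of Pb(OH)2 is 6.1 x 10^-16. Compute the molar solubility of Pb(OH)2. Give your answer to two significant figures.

s = 5.3 × 10^-6 M

Pb(OH)2(s) <=> Pb^2+(aq) + 2 OH^-(aq)
Ksp = [Pb^2+][OH^-]^2
For each mole of Pb(OH)2 that dissolves: [Pb^2+] = s, [OH^-] = 2s.
So Ksp = s × (2s)^2 = 4s^3
Solving, s = (6.1 x 10^-16/4)^(1/3) = 5.3 × 10^-6 M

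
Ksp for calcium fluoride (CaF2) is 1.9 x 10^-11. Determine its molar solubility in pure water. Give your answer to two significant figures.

CaF2(s) ⇌ Ca^2+ + 2 F^-
Ksp = [Ca^2+][F^-]^2
For each mole of CaF2 that dissolves: [Ca^2+] = s, [F^-] = 2s.
Substituting: Ksp = s(2s)^2 = 4s^3
s^3 = 1.9 x 10^-11 / 4, so s = 1.7 x 10^-4 M

s ≈ 1.7e-4 M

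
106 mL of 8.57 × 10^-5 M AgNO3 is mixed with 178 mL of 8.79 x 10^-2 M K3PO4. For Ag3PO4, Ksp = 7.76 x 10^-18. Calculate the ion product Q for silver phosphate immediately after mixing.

Q = 1.80 × 10^-15

Total volume = 106 + 178 = 284 mL.
[Ag^+] = 8.57 × 10^-5 × (106/284) = 3.199 × 10^-5 M
[PO4^3-] = 8.79 x 10^-2 × (178/284) = 5.509 x 10^-2 M
Ag3PO4(s) ⇌ 3 Ag^+(aq) + PO4^3-(aq), so Q = [Ag^+]^3[PO4^3-]
Q = (3.199 × 10^-5)^3(5.509 × 10^-2) = 1.80 × 10^-15
Q > Ksp, so Ag3PO4 will precipitate.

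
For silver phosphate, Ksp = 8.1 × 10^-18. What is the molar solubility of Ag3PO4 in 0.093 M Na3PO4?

Ag3PO4(s) ⇌ 3 Ag^+ + PO4^3-
Ksp = [Ag^+]^3[PO4^3-]
If s mol/L dissolves here, [Ag^+] = 3s, [PO4^3-] = 0.093 + s ≈ 0.093 (common-ion effect: PO4^3- is already 0.093 M).
Ksp ≈ (3s)^3 × 0.093
s = 1.5 × 10^-6 M
Check: s = 1.5 × 10^-6 ≪ 0.093, so the approximation is valid.

s ≈ 1.5 × 10^-6 M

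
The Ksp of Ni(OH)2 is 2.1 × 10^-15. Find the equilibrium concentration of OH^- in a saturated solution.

Ni(OH)2(s) ⇌ Ni^2+(aq) + 2 OH^-(aq)
Ksp = [Ni^2+][OH^-]^2
If s mol/L of Ni(OH)2 dissolves, [Ni^2+] = s and [OH^-] = 2s.
Substituting: Ksp = s(2s)^2 = 4s^3
Solving, s = (2.1 × 10^-15/4)^(1/3) = 8.07 × 10^-6 M
[OH^-] = 2s = 1.6 × 10^-5 M

[OH^-] = 1.6 × 10^-5 M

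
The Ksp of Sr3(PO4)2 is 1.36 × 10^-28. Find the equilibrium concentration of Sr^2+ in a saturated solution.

Sr3(PO4)2(s) <=> 3 Sr^2+ + 2 PO4^3-
Ksp = [Sr^2+]^3[PO4^3-]^2
For each mole of Sr3(PO4)2 that dissolves: [Sr^2+] = 3s, [PO4^3-] = 2s.
So Ksp = (3s)^3 × (2s)^2 = 108s^5
s^5 = 1.36 × 10^-28 / 108, so s = 1.047 x 10^-6 M
[Sr^2+] = 3s = 3.14 × 10^-6 M

[Sr^2+] = 3.14 x 10^-6 M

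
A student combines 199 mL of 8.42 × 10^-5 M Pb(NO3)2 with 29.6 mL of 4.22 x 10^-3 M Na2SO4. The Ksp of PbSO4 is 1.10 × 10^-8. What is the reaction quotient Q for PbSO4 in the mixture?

Total volume = 199 + 29.6 = 228.6 mL.
[Pb^2+] = 8.42 × 10^-5 × (199/228.6) = 7.330 x 10^-5 M
[SO4^2-] = 4.22 × 10^-3 × (29.6/228.6) = 5.464 x 10^-4 M
PbSO4(s) ⇌ Pb^2+(aq) + SO4^2-(aq), so Q = [Pb^2+][SO4^2-]
Q = (7.330 × 10^-5)(5.464 x 10^-4) = 4.01 × 10^-8
Q > Ksp, so PbSO4 will precipitate.

Q ≈ 4.01 × 10^-8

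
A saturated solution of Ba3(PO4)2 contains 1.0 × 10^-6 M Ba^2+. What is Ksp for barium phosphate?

Ba3(PO4)2(s) ⇌ 3 Ba^2+ + 2 PO4^3-
Stoichiometry gives [PO4^3-] = (2/3)[Ba^2+] = 6.67 × 10^-7 M.
Ksp = [Ba^2+]^3[PO4^3-]^2
Ksp = (1.0 × 10^-6)^3 × (6.67 x 10^-7)^2 = 4.4 × 10^-31

4.4e-31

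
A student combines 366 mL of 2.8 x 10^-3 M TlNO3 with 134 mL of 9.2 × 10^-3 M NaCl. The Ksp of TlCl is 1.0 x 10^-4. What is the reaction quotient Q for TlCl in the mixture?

Q ≈ 5.1e-6

Total volume = 366 + 134 = 500 mL.
[Tl^+] = 2.8 x 10^-3 × (366/500) = 2.05 × 10^-3 M
[Cl^-] = 9.2 × 10^-3 × (134/500) = 2.47 x 10^-3 M
TlCl(s) <=> Tl^+ + Cl^-, so Q = [Tl^+][Cl^-]
Q = (2.05 x 10^-3)(2.47 × 10^-3) = 5.1 × 10^-6
Q < Ksp, so no precipitate of TlCl forms.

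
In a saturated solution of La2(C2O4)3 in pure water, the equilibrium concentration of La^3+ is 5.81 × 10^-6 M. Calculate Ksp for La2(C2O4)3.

La2(C2O4)3(s) ⇌ 2 La^3+ + 3 C2O4^2-
Stoichiometry gives [C2O4^2-] = (3/2)[La^3+] = 8.715 x 10^-6 M.
Ksp = [La^3+]^2[C2O4^2-]^3
Ksp = (5.81 x 10^-6)^2 × (8.715 × 10^-6)^3 = 2.23 x 10^-26

Ksp = 2.23 x 10^-26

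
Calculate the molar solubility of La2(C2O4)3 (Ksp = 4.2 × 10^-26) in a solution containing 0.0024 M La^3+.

6.5 × 10^-8 M

La2(C2O4)3(s) <=> 2 La^3+ + 3 C2O4^2-
Ksp = [La^3+]^2[C2O4^2-]^3
If s mol/L dissolves here, [La^3+] = 0.0024 + 2s ≈ 0.0024, [C2O4^2-] = 3s (since the La^3+ already present dominates).
Ksp ≈ (0.0024)^2 × (3s)^3
s = 6.5 × 10^-8 M
Check: 2s = 1.3 x 10^-7 ≪ 0.0024, so the approximation is valid.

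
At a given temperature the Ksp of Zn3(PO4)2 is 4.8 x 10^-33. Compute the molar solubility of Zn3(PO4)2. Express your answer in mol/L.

1.3 × 10^-7 M

Zn3(PO4)2(s) <=> 3 Zn^2+(aq) + 2 PO4^3-(aq)
Ksp = [Zn^2+]^3[PO4^3-]^2
For each mole of Zn3(PO4)2 that dissolves: [Zn^2+] = 3s, [PO4^3-] = 2s.
So Ksp = (3s)^3 × (2s)^2 = 108s^5
s^5 = 4.8 x 10^-33 / 108, so s = 1.3 × 10^-7 M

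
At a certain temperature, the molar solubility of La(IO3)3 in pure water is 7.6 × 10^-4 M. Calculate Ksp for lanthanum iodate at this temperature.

9.0 x 10^-12

La(IO3)3(s) ⇌ La^3+ + 3 IO3^-
For each mole of La(IO3)3 that dissolves: [La^3+] = s, [IO3^-] = 3s.
Ksp = [La^3+][IO3^-]^3
Substituting: Ksp = s(3s)^3 = 27s^4
With s = 7.6 x 10^-4: Ksp = 9.0 × 10^-12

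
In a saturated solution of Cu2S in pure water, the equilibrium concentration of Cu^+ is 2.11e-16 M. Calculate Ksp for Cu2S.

4.70 x 10^-48

Cu2S(s) <=> 2 Cu^+ + S^2-
Stoichiometry gives [S^2-] = (1/2)[Cu^+] = 1.055 x 10^-16 M.
Ksp = [Cu^+]^2[S^2-]
Ksp = (2.11 x 10^-16)^2 × 1.055 x 10^-16 = 4.70 × 10^-48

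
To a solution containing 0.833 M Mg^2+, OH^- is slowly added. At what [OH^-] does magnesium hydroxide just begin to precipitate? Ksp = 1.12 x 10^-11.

[OH^-] = 3.67 x 10^-6 M

Mg(OH)2(s) ⇌ Mg^2+ + 2 OH^-
Ksp = [Mg^2+][OH^-]^2
Precipitation begins when Q = Ksp. With [Mg^2+] = 0.833 M:
1.12 x 10^-11 = (0.833) × [OH^-]^2
[OH^-] = (1.12 x 10^-11 / 8.33 × 10^-1)^(1/2) = 3.67 x 10^-6 M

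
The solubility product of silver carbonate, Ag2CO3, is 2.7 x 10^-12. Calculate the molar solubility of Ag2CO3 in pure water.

s = 8.8 × 10^-5 M

Ag2CO3(s) <=> 2 Ag^+ + CO3^2-
Ksp = [Ag^+]^2[CO3^2-]
With molar solubility s: [Ag^+] = 2s, [CO3^2-] = s.
Ksp = (2s)^2s = 4s^3
s = (2.7 x 10^-12 / 4)^(1/3) = 8.8 × 10^-5 M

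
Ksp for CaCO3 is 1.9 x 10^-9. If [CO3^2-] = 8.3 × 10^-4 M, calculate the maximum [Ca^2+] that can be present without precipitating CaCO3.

[Ca^2+] ≈ 2.3 × 10^-6 M

CaCO3(s) <=> Ca^2+(aq) + CO3^2-(aq)
Ksp = [Ca^2+][CO3^2-]
Precipitation begins when Q = Ksp. With [CO3^2-] = 8.3 × 10^-4 M:
1.9 x 10^-9 = (8.3 × 10^-4) × [Ca^2+]
[Ca^2+] = (1.9 x 10^-9 / 8.3 × 10^-4) = 2.3 x 10^-6 M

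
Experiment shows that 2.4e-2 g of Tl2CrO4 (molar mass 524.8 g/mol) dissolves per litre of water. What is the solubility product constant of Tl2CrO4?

Molar solubility s = (2.4 × 10^-2 g/L) / (524.8 g/mol) = 4.57 × 10^-5 M.
Tl2CrO4(s) <=> 2 Tl^+ + CrO4^2-
For each mole of Tl2CrO4 that dissolves: [Tl^+] = 2s, [CrO4^2-] = s.
Ksp = [Tl^+]^2[CrO4^2-]
So Ksp = (2s)^2 × s = 4s^3
With s = 4.57 × 10^-5: Ksp = 3.8 × 10^-13

3.8e-13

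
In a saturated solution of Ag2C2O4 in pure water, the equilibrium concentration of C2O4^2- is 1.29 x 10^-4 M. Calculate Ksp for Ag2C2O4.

Ag2C2O4(s) ⇌ 2 Ag^+ + C2O4^2-
Stoichiometry gives [Ag^+] = (2/1)[C2O4^2-] = 2.580 x 10^-4 M.
Ksp = [Ag^+]^2[C2O4^2-]
Ksp = (2.580 × 10^-4)^2 × 1.29 x 10^-4 = 8.59 x 10^-12

Ksp = 8.59e-12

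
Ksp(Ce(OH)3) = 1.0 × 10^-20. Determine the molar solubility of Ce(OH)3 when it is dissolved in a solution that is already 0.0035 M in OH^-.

Ce(OH)3(s) ⇌ Ce^3+ + 3 OH^-
Ksp = [Ce^3+][OH^-]^3
If s mol/L dissolves here, [Ce^3+] = s, [OH^-] = 0.0035 + 3s ≈ 0.0035 (Ksp is small, so little additional dissolves).
Ksp ≈ s × (0.0035)^3
s = 2.3 x 10^-13 M
Check: 3s = 7.0 x 10^-13 ≪ 0.0035, so the approximation is valid.

s = 2.3e-13 M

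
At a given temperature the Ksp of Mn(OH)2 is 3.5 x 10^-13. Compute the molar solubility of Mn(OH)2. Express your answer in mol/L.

Mn(OH)2(s) ⇌ Mn^2+ + 2 OH^-
Ksp = [Mn^2+][OH^-]^2
Let s = molar solubility. Then [Mn^2+] = s and [OH^-] = 2s.
Ksp = s(2s)^2 = 4s^3
s = (3.5 x 10^-13 / 4)^(1/3) = 4.4 × 10^-5 M

4.4 × 10^-5 M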